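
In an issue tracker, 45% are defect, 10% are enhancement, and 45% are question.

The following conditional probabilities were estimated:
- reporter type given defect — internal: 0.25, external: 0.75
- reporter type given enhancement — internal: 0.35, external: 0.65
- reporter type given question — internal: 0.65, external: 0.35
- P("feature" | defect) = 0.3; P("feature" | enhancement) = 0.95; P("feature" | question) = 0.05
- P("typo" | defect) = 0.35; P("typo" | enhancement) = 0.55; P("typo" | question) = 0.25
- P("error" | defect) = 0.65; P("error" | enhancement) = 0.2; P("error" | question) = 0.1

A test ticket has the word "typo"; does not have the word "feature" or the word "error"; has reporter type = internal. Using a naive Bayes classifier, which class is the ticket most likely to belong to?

defect: 0.45 × 0.25 × (1−0.3) × 0.35 × (1−0.65) = 0.009646875
enhancement: 0.1 × 0.35 × (1−0.95) × 0.55 × (1−0.2) = 0.00077
question: 0.45 × 0.65 × (1−0.05) × 0.25 × (1−0.1) = 0.062521875
Highest score → question.

question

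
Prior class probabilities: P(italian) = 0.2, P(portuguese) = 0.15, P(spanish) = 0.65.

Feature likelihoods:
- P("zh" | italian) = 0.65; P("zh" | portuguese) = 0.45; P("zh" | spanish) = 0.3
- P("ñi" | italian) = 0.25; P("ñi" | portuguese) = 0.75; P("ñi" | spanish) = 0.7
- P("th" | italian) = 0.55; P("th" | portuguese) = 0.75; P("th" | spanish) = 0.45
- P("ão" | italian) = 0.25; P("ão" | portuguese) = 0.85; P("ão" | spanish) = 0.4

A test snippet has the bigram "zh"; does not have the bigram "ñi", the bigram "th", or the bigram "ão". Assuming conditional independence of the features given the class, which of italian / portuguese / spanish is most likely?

italian: 0.2 × 0.65 × (1−0.25) × (1−0.55) × (1−0.25) = 0.03290625
portuguese: 0.15 × 0.45 × (1−0.75) × (1−0.75) × (1−0.85) = 0.0006328125
spanish: 0.65 × 0.3 × (1−0.7) × (1−0.45) × (1−0.4) = 0.019305
Highest score → italian.

italian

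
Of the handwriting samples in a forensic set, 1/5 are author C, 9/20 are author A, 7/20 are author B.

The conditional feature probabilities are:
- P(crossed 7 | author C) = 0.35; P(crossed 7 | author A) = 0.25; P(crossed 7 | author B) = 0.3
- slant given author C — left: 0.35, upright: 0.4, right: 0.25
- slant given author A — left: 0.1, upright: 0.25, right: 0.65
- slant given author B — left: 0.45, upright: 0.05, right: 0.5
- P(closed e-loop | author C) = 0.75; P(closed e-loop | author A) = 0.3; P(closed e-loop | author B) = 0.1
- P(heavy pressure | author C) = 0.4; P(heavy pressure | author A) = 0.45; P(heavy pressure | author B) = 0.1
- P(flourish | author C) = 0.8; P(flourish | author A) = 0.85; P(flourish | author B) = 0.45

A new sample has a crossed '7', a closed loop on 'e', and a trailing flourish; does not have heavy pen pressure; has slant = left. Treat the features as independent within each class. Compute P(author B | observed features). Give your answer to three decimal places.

0.155

author C: 0.2 × 0.35 × 0.35 × 0.75 × (1−0.4) × 0.8 = 0.00882
author A: 0.45 × 0.25 × 0.1 × 0.3 × (1−0.45) × 0.85 = 0.0015778125
author B: 0.35 × 0.3 × 0.45 × 0.1 × (1−0.1) × 0.45 = 0.001913625
P(author B | x) = 0.001913625 / 0.0123114375 ≈ 0.155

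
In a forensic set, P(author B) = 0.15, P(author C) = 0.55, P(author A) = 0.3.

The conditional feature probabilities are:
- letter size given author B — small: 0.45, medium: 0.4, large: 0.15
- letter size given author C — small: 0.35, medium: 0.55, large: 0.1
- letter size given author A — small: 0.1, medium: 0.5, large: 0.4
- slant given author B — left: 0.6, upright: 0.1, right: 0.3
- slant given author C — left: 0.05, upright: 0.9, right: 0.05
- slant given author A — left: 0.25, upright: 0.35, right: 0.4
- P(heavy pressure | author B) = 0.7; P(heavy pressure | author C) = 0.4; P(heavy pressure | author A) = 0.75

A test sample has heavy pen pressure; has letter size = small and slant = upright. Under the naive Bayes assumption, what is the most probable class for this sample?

author C

author B: 0.15 × 0.45 × 0.1 × 0.7 = 0.004725
author C: 0.55 × 0.35 × 0.9 × 0.4 = 0.0693
author A: 0.3 × 0.1 × 0.35 × 0.75 = 0.007875
Highest score → author C.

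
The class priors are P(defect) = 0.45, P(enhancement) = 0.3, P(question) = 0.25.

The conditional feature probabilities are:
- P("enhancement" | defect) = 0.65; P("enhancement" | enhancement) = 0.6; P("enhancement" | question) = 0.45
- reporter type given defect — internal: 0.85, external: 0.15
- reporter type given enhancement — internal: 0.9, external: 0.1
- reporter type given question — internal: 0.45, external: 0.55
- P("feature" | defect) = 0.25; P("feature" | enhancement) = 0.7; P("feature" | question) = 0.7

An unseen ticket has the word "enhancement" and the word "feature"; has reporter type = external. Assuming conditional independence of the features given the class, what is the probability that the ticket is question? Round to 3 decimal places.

defect: 0.45 × 0.65 × 0.15 × 0.25 = 0.01096875
enhancement: 0.3 × 0.6 × 0.1 × 0.7 = 0.0126
question: 0.25 × 0.45 × 0.55 × 0.7 = 0.0433125
P(question | x) = 0.0433125 / 0.06688125 ≈ 0.648

0.648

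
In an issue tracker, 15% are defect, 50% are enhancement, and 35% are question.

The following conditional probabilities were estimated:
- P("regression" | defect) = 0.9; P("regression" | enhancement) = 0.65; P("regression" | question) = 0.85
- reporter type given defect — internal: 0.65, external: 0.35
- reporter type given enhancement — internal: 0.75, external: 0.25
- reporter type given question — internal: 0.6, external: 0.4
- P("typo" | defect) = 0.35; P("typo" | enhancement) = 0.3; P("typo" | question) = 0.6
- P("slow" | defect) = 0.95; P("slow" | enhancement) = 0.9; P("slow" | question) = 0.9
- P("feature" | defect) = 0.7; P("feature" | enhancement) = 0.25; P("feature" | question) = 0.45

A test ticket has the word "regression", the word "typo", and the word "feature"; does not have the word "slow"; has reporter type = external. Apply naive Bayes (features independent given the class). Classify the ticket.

defect: 0.15 × 0.9 × 0.35 × 0.35 × (1−0.95) × 0.7 = 0.0005788125
enhancement: 0.5 × 0.65 × 0.25 × 0.3 × (1−0.9) × 0.25 = 0.000609375
question: 0.35 × 0.85 × 0.4 × 0.6 × (1−0.9) × 0.45 = 0.003213
Highest score → question.

question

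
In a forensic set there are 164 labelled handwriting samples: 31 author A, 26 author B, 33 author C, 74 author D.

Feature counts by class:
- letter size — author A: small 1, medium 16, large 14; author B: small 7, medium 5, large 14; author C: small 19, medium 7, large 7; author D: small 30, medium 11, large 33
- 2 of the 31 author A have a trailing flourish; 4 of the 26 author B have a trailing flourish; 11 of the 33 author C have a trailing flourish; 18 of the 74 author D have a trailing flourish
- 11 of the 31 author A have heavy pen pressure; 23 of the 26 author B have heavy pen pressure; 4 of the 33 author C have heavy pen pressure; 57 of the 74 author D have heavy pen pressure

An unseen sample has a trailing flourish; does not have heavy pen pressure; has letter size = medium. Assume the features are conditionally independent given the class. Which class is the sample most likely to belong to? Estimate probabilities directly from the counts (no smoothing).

author A: (31/164) × (16/31) × (2/31) × (20/31) ≈ 0.00406081
author B: (26/164) × (5/26) × (4/26) × (3/26) ≈ 0.000541204
author C: (33/164) × (7/33) × (11/33) × (29/33) ≈ 0.0125031
author D: (74/164) × (11/74) × (18/74) × (17/74) ≈ 0.00374806
Highest score → author C.

author C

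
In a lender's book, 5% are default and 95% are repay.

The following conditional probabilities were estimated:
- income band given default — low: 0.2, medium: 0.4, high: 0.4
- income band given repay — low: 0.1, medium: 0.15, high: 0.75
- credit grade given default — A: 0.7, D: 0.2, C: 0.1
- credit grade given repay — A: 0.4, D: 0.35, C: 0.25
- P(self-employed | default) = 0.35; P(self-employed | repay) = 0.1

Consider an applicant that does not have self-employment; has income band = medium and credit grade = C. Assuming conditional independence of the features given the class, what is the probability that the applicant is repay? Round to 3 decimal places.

default: 0.05 × 0.4 × 0.1 × (1−0.35) = 0.0013
repay: 0.95 × 0.15 × 0.25 × (1−0.1) = 0.0320625
P(repay | x) = 0.0320625 / 0.0333625 ≈ 0.961

0.961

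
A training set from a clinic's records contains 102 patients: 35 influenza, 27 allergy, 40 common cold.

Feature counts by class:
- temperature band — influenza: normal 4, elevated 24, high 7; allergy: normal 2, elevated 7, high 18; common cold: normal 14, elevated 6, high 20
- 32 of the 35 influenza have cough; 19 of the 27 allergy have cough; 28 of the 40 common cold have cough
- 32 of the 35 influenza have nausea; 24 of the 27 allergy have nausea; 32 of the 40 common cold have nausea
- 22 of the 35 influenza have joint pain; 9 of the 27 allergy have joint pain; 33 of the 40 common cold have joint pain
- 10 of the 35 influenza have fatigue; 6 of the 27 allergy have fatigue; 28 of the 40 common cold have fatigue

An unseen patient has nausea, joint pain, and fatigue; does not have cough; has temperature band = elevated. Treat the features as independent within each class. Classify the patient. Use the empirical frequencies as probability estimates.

common cold

influenza: (35/102) × (24/35) × (3/35) × (32/35) × (22/35) × (10/35) ≈ 0.00331156
allergy: (27/102) × (7/27) × (8/27) × (24/27) × (9/27) × (6/27) ≈ 0.00133887
common cold: (40/102) × (6/40) × (12/40) × (32/40) × (33/40) × (28/40) ≈ 0.00815294
Highest score → common cold.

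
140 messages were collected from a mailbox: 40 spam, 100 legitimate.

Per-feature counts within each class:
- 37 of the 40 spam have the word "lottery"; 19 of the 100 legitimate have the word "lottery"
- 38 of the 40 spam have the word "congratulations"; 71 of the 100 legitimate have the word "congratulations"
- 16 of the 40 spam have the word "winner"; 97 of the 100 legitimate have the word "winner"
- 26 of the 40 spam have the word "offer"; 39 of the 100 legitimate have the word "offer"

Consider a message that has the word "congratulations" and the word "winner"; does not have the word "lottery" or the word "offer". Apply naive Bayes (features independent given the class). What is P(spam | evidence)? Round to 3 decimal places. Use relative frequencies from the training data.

spam: (40/140) × (3/40) × (38/40) × (16/40) × (14/40) = 0.00285
legitimate: (100/140) × (81/100) × (71/100) × (97/100) × (61/100) ≈ 0.243062
P(spam | x) = 0.00285 / 0.245912 ≈ 0.012

0.012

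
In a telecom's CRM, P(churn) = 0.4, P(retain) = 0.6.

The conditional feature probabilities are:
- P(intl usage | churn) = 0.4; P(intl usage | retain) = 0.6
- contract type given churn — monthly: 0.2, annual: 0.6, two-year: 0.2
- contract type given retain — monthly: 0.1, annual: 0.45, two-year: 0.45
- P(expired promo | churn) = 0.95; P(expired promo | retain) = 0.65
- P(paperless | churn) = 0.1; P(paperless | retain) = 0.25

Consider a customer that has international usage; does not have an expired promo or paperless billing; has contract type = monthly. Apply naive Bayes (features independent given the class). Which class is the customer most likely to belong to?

retain

churn: 0.4 × 0.4 × 0.2 × (1−0.95) × (1−0.1) = 0.00144
retain: 0.6 × 0.6 × 0.1 × (1−0.65) × (1−0.25) = 0.00945
Highest score → retain.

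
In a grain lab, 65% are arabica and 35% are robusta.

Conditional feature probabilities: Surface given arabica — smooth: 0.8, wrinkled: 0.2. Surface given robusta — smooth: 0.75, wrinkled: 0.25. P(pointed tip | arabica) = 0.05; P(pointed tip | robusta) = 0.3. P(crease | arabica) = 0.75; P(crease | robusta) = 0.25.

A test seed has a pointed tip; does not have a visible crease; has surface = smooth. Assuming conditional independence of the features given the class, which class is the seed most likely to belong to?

arabica: 0.65 × 0.8 × 0.05 × (1−0.75) = 0.0065
robusta: 0.35 × 0.75 × 0.3 × (1−0.25) = 0.0590625
Highest score → robusta.

robusta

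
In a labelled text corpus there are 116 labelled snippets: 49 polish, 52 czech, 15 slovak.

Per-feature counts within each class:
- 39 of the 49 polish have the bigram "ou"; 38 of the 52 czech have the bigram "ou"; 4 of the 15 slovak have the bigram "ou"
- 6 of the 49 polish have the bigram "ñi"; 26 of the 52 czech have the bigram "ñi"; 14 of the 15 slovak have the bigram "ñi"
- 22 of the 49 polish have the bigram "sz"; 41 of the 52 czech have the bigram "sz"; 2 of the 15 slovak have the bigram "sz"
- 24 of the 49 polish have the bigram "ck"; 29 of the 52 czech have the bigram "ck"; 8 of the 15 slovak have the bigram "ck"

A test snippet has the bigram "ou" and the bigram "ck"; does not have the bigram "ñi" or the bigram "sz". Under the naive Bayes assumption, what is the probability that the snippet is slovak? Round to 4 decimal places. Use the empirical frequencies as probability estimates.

polish: (49/116) × (39/49) × (43/49) × (27/49) × (24/49) ≈ 0.0796273
czech: (52/116) × (38/52) × (26/52) × (11/52) × (29/52) ≈ 0.0193232
slovak: (15/116) × (4/15) × (1/15) × (13/15) × (8/15) ≈ 0.00106258
P(slovak | x) = 0.00106258 / 0.10001308 ≈ 0.0106

0.0106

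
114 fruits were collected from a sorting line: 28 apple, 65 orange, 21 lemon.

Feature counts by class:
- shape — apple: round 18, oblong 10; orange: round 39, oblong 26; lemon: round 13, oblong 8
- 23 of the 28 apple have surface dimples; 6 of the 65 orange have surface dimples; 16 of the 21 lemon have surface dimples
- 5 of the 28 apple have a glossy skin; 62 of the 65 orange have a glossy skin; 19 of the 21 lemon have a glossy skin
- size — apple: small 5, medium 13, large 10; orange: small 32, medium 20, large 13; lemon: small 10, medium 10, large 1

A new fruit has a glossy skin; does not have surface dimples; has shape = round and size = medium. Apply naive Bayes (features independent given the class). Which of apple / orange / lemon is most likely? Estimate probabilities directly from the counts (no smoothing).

orange

apple: (28/114) × (18/28) × (5/28) × (5/28) × (13/28) ≈ 0.00233764
orange: (65/114) × (39/65) × (59/65) × (62/65) × (20/65) ≈ 0.0911367
lemon: (21/114) × (13/21) × (5/21) × (19/21) × (10/21) ≈ 0.0116978
Highest score → orange.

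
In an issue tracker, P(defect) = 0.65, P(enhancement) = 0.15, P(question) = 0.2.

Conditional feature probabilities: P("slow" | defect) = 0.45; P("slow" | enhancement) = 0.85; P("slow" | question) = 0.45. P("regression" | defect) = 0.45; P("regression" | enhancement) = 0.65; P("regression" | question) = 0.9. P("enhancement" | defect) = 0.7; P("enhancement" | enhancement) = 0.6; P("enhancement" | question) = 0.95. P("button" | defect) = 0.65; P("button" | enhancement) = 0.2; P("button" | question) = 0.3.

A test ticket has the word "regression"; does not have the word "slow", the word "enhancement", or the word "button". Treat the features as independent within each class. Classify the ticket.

defect: 0.65 × (1−0.45) × 0.45 × (1−0.7) × (1−0.65) = 0.016891875
enhancement: 0.15 × (1−0.85) × 0.65 × (1−0.6) × (1−0.2) = 0.00468
question: 0.2 × (1−0.45) × 0.9 × (1−0.95) × (1−0.3) = 0.003465
Highest score → defect.

defect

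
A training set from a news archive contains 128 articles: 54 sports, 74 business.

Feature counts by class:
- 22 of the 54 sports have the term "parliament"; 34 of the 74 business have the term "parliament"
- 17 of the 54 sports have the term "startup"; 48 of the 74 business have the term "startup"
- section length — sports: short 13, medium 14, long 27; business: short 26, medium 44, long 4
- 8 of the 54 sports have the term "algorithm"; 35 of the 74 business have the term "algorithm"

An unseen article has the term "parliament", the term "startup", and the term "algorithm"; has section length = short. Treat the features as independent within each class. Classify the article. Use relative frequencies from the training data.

business

sports: (54/128) × (22/54) × (17/54) × (13/54) × (8/54) ≈ 0.00192981
business: (74/128) × (34/74) × (48/74) × (26/74) × (35/74) ≈ 0.0286323
Highest score → business.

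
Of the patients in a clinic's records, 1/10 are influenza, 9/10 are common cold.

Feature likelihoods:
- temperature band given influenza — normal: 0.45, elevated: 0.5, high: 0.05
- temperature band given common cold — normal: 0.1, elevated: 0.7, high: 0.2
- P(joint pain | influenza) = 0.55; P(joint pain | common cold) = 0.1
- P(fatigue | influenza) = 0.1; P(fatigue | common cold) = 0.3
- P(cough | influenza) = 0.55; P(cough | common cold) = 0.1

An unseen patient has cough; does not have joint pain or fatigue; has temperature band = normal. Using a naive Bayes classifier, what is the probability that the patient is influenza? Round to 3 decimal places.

influenza: 0.1 × 0.45 × (1−0.55) × (1−0.1) × 0.55 = 0.01002375
common cold: 0.9 × 0.1 × (1−0.1) × (1−0.3) × 0.1 = 0.00567
P(influenza | x) = 0.01002375 / 0.01569375 ≈ 0.639

0.639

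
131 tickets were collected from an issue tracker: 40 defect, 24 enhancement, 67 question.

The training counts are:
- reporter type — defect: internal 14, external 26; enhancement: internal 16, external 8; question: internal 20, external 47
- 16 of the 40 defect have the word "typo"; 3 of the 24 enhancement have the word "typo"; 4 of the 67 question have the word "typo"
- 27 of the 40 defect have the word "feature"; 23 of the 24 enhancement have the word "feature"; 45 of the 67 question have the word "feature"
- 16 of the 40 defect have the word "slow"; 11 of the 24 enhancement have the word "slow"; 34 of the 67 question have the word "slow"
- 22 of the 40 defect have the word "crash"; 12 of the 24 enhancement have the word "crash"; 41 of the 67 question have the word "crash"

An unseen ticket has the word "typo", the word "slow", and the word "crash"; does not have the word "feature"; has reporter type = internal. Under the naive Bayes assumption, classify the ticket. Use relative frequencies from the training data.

defect: (40/131) × (14/40) × (16/40) × (13/40) × (16/40) × (22/40) ≈ 0.00305649
enhancement: (24/131) × (16/24) × (3/24) × (1/24) × (11/24) × (12/24) ≈ 0.00014578
question: (67/131) × (20/67) × (4/67) × (22/67) × (34/67) × (41/67) ≈ 0.000929405
Highest score → defect.

defect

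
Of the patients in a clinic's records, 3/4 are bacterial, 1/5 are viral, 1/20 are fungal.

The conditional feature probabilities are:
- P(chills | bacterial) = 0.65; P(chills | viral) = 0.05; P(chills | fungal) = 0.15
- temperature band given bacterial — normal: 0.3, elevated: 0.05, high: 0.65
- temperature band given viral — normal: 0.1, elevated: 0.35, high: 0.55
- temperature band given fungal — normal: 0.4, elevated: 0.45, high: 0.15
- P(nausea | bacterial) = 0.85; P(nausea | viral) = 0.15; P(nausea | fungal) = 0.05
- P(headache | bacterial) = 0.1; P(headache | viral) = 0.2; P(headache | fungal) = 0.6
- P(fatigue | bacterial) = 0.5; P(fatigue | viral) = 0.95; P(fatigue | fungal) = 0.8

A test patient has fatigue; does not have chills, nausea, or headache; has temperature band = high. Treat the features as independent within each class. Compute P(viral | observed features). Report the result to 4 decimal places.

bacterial: 0.75 × (1−0.65) × 0.65 × (1−0.85) × (1−0.1) × 0.5 = 0.0115171875
viral: 0.2 × (1−0.05) × 0.55 × (1−0.15) × (1−0.2) × 0.95 = 0.067507
fungal: 0.05 × (1−0.15) × 0.15 × (1−0.05) × (1−0.6) × 0.8 = 0.001938
P(viral | x) = 0.067507 / 0.0809621875 ≈ 0.8338

0.8338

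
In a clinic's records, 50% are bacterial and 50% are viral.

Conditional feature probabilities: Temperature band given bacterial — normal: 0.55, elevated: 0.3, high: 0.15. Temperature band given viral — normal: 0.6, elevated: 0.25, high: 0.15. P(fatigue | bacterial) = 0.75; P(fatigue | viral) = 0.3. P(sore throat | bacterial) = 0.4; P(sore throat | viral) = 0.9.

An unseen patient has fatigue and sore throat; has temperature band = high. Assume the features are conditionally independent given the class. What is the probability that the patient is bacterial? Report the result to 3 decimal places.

bacterial: 0.5 × 0.15 × 0.75 × 0.4 = 0.0225
viral: 0.5 × 0.15 × 0.3 × 0.9 = 0.02025
P(bacterial | x) = 0.0225 / 0.04275 ≈ 0.526

0.526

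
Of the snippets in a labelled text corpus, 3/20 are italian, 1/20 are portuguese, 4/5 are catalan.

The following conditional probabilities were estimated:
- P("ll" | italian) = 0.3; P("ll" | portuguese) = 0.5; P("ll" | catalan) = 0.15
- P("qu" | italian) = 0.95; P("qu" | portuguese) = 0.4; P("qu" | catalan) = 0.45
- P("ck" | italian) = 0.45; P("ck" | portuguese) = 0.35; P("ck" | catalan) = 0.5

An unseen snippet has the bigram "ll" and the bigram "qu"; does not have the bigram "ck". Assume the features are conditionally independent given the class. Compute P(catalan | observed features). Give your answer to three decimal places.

0.474

italian: 0.15 × 0.3 × 0.95 × (1−0.45) = 0.0235125
portuguese: 0.05 × 0.5 × 0.4 × (1−0.35) = 0.0065
catalan: 0.8 × 0.15 × 0.45 × (1−0.5) = 0.027
P(catalan | x) = 0.027 / 0.0570125 ≈ 0.474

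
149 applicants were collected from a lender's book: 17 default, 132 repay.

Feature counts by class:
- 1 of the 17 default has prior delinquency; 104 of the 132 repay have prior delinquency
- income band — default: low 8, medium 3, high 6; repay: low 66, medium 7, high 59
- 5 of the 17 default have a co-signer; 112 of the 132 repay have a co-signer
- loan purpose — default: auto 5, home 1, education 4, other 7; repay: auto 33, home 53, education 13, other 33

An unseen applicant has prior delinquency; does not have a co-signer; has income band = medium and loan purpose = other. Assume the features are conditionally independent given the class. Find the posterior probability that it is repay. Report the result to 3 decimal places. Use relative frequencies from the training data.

0.803

default: (17/149) × (1/17) × (3/17) × (12/17) × (7/17) ≈ 0.000344245
repay: (132/149) × (104/132) × (7/132) × (20/132) × (33/132) ≈ 0.00140206
P(repay | x) = 0.00140206 / 0.001746305 ≈ 0.803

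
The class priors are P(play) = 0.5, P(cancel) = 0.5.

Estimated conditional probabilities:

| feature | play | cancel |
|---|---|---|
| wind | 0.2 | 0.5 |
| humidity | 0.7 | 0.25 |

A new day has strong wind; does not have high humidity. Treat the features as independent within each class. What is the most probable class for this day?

cancel

play: 0.5 × 0.2 × (1−0.7) = 0.03
cancel: 0.5 × 0.5 × (1−0.25) = 0.1875
Highest score → cancel.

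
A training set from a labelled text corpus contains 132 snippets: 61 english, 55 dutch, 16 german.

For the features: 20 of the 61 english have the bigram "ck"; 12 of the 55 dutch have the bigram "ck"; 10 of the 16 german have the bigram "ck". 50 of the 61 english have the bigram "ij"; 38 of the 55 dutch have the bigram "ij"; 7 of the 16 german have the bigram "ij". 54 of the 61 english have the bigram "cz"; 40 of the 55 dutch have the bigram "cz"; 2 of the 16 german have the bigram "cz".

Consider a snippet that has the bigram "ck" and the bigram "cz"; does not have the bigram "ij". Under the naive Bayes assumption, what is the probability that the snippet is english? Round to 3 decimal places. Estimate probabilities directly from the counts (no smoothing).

english: (61/132) × (20/61) × (11/61) × (54/61) ≈ 0.024187
dutch: (55/132) × (12/55) × (17/55) × (40/55) ≈ 0.0204358
german: (16/132) × (10/16) × (9/16) × (2/16) ≈ 0.0053267
P(english | x) = 0.024187 / 0.0499495 ≈ 0.484

0.484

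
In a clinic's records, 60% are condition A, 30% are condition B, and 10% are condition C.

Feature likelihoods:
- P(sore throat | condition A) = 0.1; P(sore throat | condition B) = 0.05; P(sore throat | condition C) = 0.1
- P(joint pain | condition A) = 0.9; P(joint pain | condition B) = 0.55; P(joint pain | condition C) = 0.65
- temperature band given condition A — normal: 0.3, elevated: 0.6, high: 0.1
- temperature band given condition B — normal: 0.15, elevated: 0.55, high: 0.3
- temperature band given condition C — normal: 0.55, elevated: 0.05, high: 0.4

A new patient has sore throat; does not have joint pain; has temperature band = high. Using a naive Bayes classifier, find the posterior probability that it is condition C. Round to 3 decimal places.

0.348

condition A: 0.6 × 0.1 × (1−0.9) × 0.1 = 0.0006
condition B: 0.3 × 0.05 × (1−0.55) × 0.3 = 0.002025
condition C: 0.1 × 0.1 × (1−0.65) × 0.4 = 0.0014
P(condition C | x) = 0.0014 / 0.004025 ≈ 0.348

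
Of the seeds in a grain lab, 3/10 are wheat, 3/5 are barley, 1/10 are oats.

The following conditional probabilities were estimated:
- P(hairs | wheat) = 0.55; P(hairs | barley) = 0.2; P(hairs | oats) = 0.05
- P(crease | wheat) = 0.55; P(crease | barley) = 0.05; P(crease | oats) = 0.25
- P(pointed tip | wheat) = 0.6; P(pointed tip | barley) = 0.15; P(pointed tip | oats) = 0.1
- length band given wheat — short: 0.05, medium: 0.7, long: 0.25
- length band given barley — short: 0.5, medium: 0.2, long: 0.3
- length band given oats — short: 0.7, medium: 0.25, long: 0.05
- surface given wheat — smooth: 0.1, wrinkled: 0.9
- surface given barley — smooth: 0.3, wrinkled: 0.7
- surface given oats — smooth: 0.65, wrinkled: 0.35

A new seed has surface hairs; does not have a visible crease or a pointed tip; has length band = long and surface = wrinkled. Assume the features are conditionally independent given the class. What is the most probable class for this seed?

barley

wheat: 0.3 × 0.55 × (1−0.55) × (1−0.6) × 0.25 × 0.9 = 0.0066825
barley: 0.6 × 0.2 × (1−0.05) × (1−0.15) × 0.3 × 0.7 = 0.020349
oats: 0.1 × 0.05 × (1−0.25) × (1−0.1) × 0.05 × 0.35 = 0.0000590625
Highest score → barley.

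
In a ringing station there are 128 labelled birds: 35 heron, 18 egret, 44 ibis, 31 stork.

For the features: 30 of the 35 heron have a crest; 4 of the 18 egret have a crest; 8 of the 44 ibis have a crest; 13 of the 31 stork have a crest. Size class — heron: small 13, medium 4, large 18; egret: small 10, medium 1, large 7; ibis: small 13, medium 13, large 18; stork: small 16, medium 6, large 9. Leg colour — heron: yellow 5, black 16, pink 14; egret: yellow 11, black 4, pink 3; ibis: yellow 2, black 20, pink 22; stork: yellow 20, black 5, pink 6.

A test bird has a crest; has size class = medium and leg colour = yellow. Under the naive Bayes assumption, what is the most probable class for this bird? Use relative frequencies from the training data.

stork

heron: (35/128) × (30/35) × (4/35) × (5/35) ≈ 0.00382653
egret: (18/128) × (4/18) × (1/18) × (11/18) ≈ 0.00106096
ibis: (44/128) × (8/44) × (13/44) × (2/44) ≈ 0.00083936
stork: (31/128) × (13/31) × (6/31) × (20/31) ≈ 0.0126821
Highest score → stork.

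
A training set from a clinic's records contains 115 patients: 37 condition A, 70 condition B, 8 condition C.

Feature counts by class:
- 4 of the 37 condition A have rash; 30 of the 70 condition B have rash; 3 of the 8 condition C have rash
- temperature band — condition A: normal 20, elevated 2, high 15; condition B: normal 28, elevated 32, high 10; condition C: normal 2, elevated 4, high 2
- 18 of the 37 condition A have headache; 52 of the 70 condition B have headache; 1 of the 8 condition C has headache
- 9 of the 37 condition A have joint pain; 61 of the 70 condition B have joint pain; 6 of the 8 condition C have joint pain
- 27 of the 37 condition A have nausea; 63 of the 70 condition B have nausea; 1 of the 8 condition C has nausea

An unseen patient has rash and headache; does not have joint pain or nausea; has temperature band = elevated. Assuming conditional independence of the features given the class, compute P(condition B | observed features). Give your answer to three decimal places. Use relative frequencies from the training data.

0.677

condition A: (37/115) × (4/37) × (2/37) × (18/37) × (28/37) × (10/37) ≈ 0.000187075
condition B: (70/115) × (30/70) × (32/70) × (52/70) × (9/70) × (7/70) ≈ 0.001139
condition C: (8/115) × (3/8) × (4/8) × (1/8) × (2/8) × (7/8) ≈ 0.000356658
P(condition B | x) = 0.001139 / 0.001682733 ≈ 0.677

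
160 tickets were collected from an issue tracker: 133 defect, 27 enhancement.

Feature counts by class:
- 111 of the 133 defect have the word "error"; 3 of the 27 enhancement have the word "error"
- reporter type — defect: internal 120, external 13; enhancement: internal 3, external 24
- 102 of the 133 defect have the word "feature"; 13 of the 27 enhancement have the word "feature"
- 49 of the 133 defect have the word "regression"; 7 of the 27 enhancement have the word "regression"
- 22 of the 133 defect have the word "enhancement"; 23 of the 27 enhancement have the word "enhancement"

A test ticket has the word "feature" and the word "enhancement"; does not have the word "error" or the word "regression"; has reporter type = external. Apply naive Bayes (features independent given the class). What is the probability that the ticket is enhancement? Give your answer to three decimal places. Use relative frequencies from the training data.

defect: (133/160) × (22/133) × (13/133) × (102/133) × (84/133) × (22/133) ≈ 0.00107682
enhancement: (27/160) × (24/27) × (24/27) × (13/27) × (20/27) × (23/27) ≈ 0.0405087
P(enhancement | x) = 0.0405087 / 0.04158552 ≈ 0.974

0.974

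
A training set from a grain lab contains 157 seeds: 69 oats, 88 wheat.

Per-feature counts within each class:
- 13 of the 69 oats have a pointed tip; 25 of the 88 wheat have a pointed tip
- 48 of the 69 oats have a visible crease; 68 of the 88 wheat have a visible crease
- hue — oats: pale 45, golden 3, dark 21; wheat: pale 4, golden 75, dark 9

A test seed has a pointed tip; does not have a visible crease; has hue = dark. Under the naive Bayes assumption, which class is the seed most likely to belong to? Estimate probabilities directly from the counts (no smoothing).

oats

oats: (69/157) × (13/69) × (21/69) × (21/69) ≈ 0.0076698
wheat: (88/157) × (25/88) × (20/88) × (9/88) ≈ 0.00370124
Highest score → oats.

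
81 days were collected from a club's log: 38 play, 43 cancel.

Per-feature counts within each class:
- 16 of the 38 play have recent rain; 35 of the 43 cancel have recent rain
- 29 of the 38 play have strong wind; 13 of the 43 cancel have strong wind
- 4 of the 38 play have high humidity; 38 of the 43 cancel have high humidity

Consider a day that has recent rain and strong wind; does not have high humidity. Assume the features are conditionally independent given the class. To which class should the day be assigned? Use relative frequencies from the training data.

play

play: (38/81) × (16/38) × (29/38) × (34/38) ≈ 0.134879
cancel: (43/81) × (35/43) × (13/43) × (5/43) ≈ 0.0151901
Highest score → play.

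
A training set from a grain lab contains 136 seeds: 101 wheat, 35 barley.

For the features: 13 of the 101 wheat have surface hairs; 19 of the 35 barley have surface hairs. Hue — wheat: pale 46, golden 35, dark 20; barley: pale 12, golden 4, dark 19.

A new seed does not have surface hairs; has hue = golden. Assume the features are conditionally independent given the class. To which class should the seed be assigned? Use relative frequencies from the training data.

wheat: (101/136) × (88/101) × (35/101) ≈ 0.224228
barley: (35/136) × (16/35) × (4/35) ≈ 0.0134454
Highest score → wheat.

wheat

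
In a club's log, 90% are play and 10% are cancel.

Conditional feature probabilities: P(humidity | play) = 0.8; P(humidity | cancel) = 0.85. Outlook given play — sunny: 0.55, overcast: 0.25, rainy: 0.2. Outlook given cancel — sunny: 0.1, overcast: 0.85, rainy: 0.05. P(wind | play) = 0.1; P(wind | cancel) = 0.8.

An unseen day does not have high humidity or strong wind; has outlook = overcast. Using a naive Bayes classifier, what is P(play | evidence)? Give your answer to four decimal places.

play: 0.9 × (1−0.8) × 0.25 × (1−0.1) = 0.0405
cancel: 0.1 × (1−0.85) × 0.85 × (1−0.8) = 0.00255
P(play | x) = 0.0405 / 0.04305 ≈ 0.9408

0.9408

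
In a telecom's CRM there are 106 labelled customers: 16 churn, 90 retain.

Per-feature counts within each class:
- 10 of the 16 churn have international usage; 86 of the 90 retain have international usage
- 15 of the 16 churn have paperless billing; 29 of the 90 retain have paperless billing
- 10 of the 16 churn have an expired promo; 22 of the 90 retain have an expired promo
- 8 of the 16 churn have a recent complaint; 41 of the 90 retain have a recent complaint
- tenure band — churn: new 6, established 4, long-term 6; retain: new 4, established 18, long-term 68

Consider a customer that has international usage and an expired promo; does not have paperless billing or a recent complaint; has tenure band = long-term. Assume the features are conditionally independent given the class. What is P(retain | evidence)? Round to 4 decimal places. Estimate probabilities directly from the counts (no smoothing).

churn: (16/106) × (10/16) × (1/16) × (10/16) × (8/16) × (6/16) ≈ 0.000690964
retain: (90/106) × (86/90) × (61/90) × (22/90) × (49/90) × (68/90) ≈ 0.0552943
P(retain | x) = 0.0552943 / 0.055985264 ≈ 0.9877

0.9877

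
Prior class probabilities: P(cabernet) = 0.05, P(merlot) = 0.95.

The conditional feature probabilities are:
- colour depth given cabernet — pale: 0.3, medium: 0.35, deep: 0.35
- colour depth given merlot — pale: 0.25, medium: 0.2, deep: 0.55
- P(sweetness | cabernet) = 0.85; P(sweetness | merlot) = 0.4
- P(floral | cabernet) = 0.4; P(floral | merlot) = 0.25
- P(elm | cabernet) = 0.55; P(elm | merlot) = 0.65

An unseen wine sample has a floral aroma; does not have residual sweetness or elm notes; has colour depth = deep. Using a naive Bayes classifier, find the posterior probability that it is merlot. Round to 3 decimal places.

0.983

cabernet: 0.05 × 0.35 × (1−0.85) × 0.4 × (1−0.55) = 0.0004725
merlot: 0.95 × 0.55 × (1−0.4) × 0.25 × (1−0.65) = 0.02743125
P(merlot | x) = 0.02743125 / 0.02790375 ≈ 0.983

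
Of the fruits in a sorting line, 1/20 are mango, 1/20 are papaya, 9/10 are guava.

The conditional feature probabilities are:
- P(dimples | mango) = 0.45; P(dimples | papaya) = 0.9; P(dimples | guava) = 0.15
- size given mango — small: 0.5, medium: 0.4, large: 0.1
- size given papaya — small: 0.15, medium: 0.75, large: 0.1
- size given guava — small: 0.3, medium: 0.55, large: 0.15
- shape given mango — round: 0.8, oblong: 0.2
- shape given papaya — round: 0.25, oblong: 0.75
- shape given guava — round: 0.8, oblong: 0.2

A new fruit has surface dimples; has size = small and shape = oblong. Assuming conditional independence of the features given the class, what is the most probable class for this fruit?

mango: 0.05 × 0.45 × 0.5 × 0.2 = 0.00225
papaya: 0.05 × 0.9 × 0.15 × 0.75 = 0.0050625
guava: 0.9 × 0.15 × 0.3 × 0.2 = 0.0081
Highest score → guava.

guava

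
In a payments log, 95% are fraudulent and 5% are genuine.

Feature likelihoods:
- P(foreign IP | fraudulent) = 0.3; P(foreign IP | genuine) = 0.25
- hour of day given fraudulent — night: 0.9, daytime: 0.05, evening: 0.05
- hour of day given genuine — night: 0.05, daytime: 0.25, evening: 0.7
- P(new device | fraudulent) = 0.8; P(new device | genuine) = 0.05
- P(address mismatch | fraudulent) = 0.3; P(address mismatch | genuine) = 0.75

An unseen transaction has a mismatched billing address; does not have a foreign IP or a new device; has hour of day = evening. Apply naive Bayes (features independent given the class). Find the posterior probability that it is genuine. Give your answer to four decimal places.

fraudulent: 0.95 × (1−0.3) × 0.05 × (1−0.8) × 0.3 = 0.001995
genuine: 0.05 × (1−0.25) × 0.7 × (1−0.05) × 0.75 = 0.018703125
P(genuine | x) = 0.018703125 / 0.020698125 ≈ 0.9036

0.9036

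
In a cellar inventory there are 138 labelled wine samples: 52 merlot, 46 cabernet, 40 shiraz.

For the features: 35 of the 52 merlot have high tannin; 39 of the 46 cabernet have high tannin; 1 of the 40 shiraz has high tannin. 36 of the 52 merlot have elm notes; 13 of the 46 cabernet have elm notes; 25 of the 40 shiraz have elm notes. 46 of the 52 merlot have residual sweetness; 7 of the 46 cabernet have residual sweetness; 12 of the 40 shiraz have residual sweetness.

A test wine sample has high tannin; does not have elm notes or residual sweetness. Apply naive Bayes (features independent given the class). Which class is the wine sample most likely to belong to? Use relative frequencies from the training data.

cabernet

merlot: (52/138) × (35/52) × (16/52) × (6/52) ≈ 0.00900437
cabernet: (46/138) × (39/46) × (33/46) × (39/46) ≈ 0.171889
shiraz: (40/138) × (1/40) × (15/40) × (28/40) ≈ 0.00190217
Highest score → cabernet.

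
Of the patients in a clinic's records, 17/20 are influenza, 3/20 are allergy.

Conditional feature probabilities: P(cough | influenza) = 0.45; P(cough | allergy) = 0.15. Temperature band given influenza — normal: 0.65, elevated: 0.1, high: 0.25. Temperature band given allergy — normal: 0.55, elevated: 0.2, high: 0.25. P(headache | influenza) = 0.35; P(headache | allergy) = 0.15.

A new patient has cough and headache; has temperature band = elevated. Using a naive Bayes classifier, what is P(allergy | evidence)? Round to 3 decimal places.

influenza: 0.85 × 0.45 × 0.1 × 0.35 = 0.0133875
allergy: 0.15 × 0.15 × 0.2 × 0.15 = 0.000675
P(allergy | x) = 0.000675 / 0.0140625 ≈ 0.048

0.048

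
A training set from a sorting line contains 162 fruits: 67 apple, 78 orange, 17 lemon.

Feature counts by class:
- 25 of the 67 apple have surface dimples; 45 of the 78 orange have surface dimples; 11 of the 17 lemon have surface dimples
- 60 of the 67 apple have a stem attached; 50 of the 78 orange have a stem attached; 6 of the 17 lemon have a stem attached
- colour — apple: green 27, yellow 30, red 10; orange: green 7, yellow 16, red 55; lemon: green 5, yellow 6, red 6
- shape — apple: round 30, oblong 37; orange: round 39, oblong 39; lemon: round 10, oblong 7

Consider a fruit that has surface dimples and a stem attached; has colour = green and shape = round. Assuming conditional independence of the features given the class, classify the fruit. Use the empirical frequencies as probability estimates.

apple

apple: (67/162) × (25/67) × (60/67) × (27/67) × (30/67) ≈ 0.0249366
orange: (78/162) × (45/78) × (50/78) × (7/78) × (39/78) ≈ 0.00798999
lemon: (17/162) × (11/17) × (6/17) × (5/17) × (10/17) ≈ 0.00414622
Highest score → apple.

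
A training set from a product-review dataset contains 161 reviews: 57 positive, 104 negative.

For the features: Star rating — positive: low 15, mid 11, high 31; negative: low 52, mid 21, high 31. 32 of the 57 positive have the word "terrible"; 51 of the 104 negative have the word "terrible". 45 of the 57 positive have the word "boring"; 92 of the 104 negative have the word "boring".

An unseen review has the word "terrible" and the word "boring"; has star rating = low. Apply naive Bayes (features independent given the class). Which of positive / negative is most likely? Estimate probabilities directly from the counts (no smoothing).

positive: (57/161) × (15/57) × (32/57) × (45/57) ≈ 0.0412932
negative: (104/161) × (52/104) × (51/104) × (92/104) ≈ 0.14011
Highest score → negative.

negative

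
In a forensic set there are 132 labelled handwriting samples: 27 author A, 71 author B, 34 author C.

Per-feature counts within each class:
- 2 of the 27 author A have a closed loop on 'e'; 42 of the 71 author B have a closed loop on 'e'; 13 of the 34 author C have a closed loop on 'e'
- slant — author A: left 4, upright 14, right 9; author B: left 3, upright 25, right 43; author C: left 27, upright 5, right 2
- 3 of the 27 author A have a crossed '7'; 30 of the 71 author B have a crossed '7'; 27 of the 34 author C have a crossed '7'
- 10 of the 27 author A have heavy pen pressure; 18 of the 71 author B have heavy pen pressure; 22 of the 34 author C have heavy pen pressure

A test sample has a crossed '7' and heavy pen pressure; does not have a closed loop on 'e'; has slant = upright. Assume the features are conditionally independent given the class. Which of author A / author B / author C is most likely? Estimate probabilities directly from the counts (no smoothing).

author C

author A: (27/132) × (25/27) × (14/27) × (3/27) × (10/27) ≈ 0.00404133
author B: (71/132) × (29/71) × (25/71) × (30/71) × (18/71) ≈ 0.00828672
author C: (34/132) × (21/34) × (5/34) × (27/34) × (22/34) ≈ 0.0120217
Highest score → author C.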